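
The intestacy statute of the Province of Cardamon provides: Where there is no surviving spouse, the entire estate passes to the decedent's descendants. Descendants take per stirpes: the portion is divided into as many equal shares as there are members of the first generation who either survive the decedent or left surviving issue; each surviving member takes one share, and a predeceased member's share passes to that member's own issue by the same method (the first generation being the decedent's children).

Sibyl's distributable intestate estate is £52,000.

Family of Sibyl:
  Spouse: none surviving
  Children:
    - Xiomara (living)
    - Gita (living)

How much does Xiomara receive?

Xiomara receives £26,000.

The entire £52,000 passes to the descendants.
That amount (£52,000) is divided into 2 shares of £26,000: Xiomara and Gita each take £26,000.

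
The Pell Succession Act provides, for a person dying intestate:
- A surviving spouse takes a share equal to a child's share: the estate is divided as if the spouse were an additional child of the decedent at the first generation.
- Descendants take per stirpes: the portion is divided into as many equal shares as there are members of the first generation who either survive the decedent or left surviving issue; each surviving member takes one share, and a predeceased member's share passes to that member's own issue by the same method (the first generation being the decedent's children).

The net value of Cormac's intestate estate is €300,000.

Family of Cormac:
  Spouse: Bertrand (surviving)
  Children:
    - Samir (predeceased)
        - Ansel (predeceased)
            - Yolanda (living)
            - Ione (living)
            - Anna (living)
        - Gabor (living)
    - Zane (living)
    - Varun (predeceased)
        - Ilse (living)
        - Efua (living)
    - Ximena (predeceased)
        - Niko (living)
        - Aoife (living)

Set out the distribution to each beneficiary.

Bertrand: €60,000; Yolanda: €10,000; Ione: €10,000; Anna: €10,000; Gabor: €30,000; Zane: €60,000; Ilse: €30,000; Efua: €30,000; Niko: €30,000; Aoife: €30,000

The spouse counts as an additional share at the children's level, so there are 5 primary shares of €60,000. Bertrand takes one such share (€60,000).
The children's combined portion (€240,000) is divided into 4 shares of €60,000: Zane takes €60,000; Samir's €60,000 share passes to Samir's issue; Varun's €60,000 share passes to Varun's issue; Ximena's €60,000 share passes to Ximena's issue.
Samir's share (€60,000) is divided into 2 shares of €30,000: Gabor takes €30,000; Ansel's €30,000 share passes to Ansel's issue.
Ansel's share (€30,000) is divided into 3 shares of €10,000: Yolanda, Ione, and Anna each take €10,000.
Varun's share (€60,000) is divided into 2 shares of €30,000: Ilse and Efua each take €30,000.
Ximena's share (€60,000) is divided into 2 shares of €30,000: Niko and Aoife each take €30,000.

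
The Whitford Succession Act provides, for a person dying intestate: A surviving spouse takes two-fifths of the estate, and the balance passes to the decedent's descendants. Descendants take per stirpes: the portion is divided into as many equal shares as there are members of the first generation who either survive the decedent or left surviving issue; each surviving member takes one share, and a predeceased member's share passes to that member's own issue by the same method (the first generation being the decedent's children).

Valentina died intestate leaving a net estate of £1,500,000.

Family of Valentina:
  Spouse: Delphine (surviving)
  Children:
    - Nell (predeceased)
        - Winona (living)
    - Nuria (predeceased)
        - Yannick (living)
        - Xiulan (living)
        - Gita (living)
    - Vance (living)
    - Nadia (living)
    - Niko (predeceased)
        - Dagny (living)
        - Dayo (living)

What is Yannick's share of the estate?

Delphine takes two-fifths of £1,500,000 = £600,000. The remaining £900,000 passes to the descendants.
The descendants' portion (£900,000) is divided into 5 shares of £180,000: Vance and Nadia each take £180,000; Nell's £180,000 share passes to Nell's issue; Nuria's £180,000 share passes to Nuria's issue; Niko's £180,000 share passes to Niko's issue.
Nell's share (£180,000) passes entirely to Winona.
Nuria's share (£180,000) is divided into 3 shares of £60,000: Yannick, Xiulan, and Gita each take £60,000.
Niko's share (£180,000) is divided into 2 shares of £90,000: Dagny and Dayo each take £90,000.

Yannick receives £60,000.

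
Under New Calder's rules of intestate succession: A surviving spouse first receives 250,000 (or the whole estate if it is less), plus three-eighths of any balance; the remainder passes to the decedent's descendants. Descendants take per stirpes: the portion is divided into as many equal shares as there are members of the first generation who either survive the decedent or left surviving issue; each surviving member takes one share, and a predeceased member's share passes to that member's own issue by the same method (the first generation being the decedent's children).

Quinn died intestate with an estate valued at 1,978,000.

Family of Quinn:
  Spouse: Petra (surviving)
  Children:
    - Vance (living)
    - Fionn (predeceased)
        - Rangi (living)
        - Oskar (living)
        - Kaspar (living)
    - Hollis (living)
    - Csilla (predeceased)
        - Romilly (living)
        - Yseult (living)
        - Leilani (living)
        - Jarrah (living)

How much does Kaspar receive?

Kaspar receives 90,000.

Petra first takes 250,000, leaving a balance of 1,728,000. Petra then takes three-eighths of the balance (648,000), for a total of 898,000. The remaining 1,080,000 passes to the descendants.
The descendants' portion (1,080,000) is divided into 4 shares of 270,000: Vance and Hollis each take 270,000; Fionn's 270,000 share passes to Fionn's issue; Csilla's 270,000 share passes to Csilla's issue.
Fionn's share (270,000) is divided into 3 shares of 90,000: Rangi, Oskar, and Kaspar each take 90,000.
Csilla's share (270,000) is divided into 4 shares of 67,500: Romilly, Yseult, Leilani, and Jarrah each take 67,500.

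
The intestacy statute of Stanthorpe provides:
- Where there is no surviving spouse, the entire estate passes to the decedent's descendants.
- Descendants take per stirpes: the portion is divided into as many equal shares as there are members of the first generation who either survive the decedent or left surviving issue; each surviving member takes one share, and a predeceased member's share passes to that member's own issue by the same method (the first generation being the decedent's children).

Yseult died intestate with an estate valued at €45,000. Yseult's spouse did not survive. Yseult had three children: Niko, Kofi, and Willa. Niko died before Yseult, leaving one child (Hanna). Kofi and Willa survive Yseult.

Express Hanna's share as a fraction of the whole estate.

The entire €45,000 passes to the descendants.
That amount (€45,000) is divided into 3 shares of €15,000: Kofi and Willa each take €15,000; Niko's €15,000 share passes to Niko's issue.
Niko's share (€15,000) passes entirely to Hanna.

Hanna receives 1/3 of the estate.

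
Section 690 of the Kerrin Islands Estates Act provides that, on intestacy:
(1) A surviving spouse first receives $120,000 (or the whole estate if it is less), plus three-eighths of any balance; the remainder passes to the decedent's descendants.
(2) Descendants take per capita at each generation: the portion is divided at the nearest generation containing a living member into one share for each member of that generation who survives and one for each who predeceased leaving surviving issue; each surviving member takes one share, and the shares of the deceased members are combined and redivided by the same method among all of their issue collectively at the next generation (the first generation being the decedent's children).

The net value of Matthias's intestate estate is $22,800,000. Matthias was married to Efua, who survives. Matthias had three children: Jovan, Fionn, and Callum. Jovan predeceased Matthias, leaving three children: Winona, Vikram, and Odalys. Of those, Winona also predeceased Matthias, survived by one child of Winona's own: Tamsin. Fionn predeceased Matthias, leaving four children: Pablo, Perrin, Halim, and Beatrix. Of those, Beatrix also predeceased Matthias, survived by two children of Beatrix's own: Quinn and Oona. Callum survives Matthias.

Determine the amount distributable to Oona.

Efua first takes $120,000, leaving a balance of $22,680,000. Efua then takes three-eighths of the balance ($8,505,000), for a total of $8,625,000. The remaining $14,175,000 passes to the descendants.
The descendants' portion ($14,175,000) is divided at the children's generation into 3 shares of $4,725,000. Callum takes $4,725,000. The 2 shares of the deceased (Jovan and Fionn) are combined into a pool of $9,450,000.
That pool ($9,450,000) is divided at the grandchildren's generation into 7 shares of $1,350,000. Vikram, Odalys, Pablo, Perrin, and Halim each take $1,350,000. The 2 shares of the deceased (Winona and Beatrix) are combined into a pool of $2,700,000.
That pool ($2,700,000) is divided at the great-grandchildren's generation equally among Tamsin, Quinn, and Oona: $900,000 each.

Oona receives $900,000.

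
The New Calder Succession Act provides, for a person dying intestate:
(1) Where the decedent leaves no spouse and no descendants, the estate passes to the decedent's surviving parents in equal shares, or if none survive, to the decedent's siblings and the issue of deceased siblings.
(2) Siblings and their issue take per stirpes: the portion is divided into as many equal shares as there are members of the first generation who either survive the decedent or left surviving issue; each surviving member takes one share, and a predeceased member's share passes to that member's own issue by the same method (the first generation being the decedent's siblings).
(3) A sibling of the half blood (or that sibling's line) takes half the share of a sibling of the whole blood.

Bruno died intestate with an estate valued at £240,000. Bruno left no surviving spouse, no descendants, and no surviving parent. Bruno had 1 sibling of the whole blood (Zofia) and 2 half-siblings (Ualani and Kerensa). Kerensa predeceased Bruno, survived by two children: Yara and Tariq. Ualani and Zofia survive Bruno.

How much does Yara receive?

Yara receives £30,000.

The entire £240,000 passes to the siblings and their issue.
Counting each half-blood sibling's line as half a unit, there are 2 units in £240,000, so one unit is £120,000. Whole-blood lines (Zofia) take £120,000 each; half-blood lines (Ualani and Kerensa) take £60,000 each.
Kerensa's share (£60,000) is divided into 2 shares of £30,000: Yara and Tariq each take £30,000.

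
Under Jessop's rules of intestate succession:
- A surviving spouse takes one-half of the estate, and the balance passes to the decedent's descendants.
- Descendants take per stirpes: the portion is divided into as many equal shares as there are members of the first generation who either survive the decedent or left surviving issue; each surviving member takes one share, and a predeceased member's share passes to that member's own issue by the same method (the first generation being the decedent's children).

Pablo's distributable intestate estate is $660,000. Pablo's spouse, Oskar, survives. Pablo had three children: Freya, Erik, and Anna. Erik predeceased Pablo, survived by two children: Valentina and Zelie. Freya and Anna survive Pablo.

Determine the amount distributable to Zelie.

Oskar takes one-half of $660,000 = $330,000. The remaining $330,000 passes to the descendants.
The descendants' portion ($330,000) is divided into 3 shares of $110,000: Freya and Anna each take $110,000; Erik's $110,000 share passes to Erik's issue.
Erik's share ($110,000) is divided into 2 shares of $55,000: Valentina and Zelie each take $55,000.

Zelie receives $55,000.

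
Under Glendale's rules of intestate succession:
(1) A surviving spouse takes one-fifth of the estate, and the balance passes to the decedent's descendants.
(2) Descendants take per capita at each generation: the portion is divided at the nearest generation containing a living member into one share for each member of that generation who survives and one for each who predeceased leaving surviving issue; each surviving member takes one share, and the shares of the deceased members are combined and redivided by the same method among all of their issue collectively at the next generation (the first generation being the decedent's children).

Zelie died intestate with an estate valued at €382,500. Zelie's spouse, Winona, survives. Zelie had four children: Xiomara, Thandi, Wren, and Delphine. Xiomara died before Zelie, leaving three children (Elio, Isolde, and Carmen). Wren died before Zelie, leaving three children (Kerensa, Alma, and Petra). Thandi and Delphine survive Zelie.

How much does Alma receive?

Winona takes one-fifth of €382,500 = €76,500. The remaining €306,000 passes to the descendants.
The descendants' portion (€306,000) is divided at the children's generation into 4 shares of €76,500. Thandi and Delphine each take €76,500. The 2 shares of the deceased (Xiomara and Wren) are combined into a pool of €153,000.
That pool (€153,000) is divided at the grandchildren's generation equally among Elio, Isolde, Carmen, Kerensa, Alma, and Petra: €25,500 each.

Alma receives €25,500.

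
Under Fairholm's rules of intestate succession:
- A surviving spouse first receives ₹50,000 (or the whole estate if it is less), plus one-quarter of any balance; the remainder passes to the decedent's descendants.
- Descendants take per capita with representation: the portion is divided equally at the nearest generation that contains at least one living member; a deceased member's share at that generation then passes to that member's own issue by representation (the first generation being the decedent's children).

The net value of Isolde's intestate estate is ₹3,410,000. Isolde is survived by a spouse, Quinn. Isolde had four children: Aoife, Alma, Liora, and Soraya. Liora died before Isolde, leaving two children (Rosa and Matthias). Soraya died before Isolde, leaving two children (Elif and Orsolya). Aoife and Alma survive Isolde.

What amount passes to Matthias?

Matthias receives ₹315,000.

Quinn first takes ₹50,000, leaving a balance of ₹3,360,000. Quinn then takes one-quarter of the balance (₹840,000), for a total of ₹890,000. The remaining ₹2,520,000 passes to the descendants.
The descendants' portion (₹2,520,000) is divided into 4 shares of ₹630,000: Aoife and Alma each take ₹630,000; Liora's ₹630,000 share passes to Liora's issue; Soraya's ₹630,000 share passes to Soraya's issue.
Liora's share (₹630,000) is divided into 2 shares of ₹315,000: Rosa and Matthias each take ₹315,000.
Soraya's share (₹630,000) is divided into 2 shares of ₹315,000: Elif and Orsolya each take ₹315,000.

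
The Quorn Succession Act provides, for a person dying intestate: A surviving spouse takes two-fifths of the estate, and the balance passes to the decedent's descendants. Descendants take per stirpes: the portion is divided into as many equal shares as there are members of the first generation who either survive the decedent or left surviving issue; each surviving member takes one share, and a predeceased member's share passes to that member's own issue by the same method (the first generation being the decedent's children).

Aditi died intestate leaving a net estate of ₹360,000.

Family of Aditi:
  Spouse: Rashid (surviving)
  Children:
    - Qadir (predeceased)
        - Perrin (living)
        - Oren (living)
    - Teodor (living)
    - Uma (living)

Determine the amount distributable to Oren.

Rashid takes two-fifths of ₹360,000 = ₹144,000. The remaining ₹216,000 passes to the descendants.
The descendants' portion (₹216,000) is divided into 3 shares of ₹72,000: Teodor and Uma each take ₹72,000; Qadir's ₹72,000 share passes to Qadir's issue.
Qadir's share (₹72,000) is divided into 2 shares of ₹36,000: Perrin and Oren each take ₹36,000.

Oren receives ₹36,000.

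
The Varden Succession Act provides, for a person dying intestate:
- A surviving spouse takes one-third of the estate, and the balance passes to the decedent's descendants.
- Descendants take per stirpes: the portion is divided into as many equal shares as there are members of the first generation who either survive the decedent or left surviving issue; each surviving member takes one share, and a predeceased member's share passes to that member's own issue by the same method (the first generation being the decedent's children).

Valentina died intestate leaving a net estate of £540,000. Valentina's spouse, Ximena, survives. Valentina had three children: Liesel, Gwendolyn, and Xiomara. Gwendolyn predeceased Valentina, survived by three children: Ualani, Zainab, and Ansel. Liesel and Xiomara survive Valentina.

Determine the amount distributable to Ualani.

Ualani receives £40,000.

Ximena takes one-third of £540,000 = £180,000. The remaining £360,000 passes to the descendants.
The descendants' portion (£360,000) is divided into 3 shares of £120,000: Liesel and Xiomara each take £120,000; Gwendolyn's £120,000 share passes to Gwendolyn's issue.
Gwendolyn's share (£120,000) is divided into 3 shares of £40,000: Ualani, Zainab, and Ansel each take £40,000.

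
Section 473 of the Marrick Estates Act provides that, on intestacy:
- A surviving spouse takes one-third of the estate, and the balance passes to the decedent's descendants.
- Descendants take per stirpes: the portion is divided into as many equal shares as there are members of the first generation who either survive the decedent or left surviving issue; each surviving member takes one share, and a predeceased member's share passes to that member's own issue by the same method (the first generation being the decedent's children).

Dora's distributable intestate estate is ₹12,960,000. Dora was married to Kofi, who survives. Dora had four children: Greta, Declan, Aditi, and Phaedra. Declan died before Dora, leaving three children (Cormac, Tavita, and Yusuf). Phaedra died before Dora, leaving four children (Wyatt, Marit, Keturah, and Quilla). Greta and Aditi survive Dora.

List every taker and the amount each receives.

Kofi takes one-third of ₹12,960,000 = ₹4,320,000. The remaining ₹8,640,000 passes to the descendants.
The descendants' portion (₹8,640,000) is divided into 4 shares of ₹2,160,000: Greta and Aditi each take ₹2,160,000; Declan's ₹2,160,000 share passes to Declan's issue; Phaedra's ₹2,160,000 share passes to Phaedra's issue.
Declan's share (₹2,160,000) is divided into 3 shares of ₹720,000: Cormac, Tavita, and Yusuf each take ₹720,000.
Phaedra's share (₹2,160,000) is divided into 4 shares of ₹540,000: Wyatt, Marit, Keturah, and Quilla each take ₹540,000.

Kofi: ₹4,320,000; Greta: ₹2,160,000; Cormac: ₹720,000; Tavita: ₹720,000; Yusuf: ₹720,000; Aditi: ₹2,160,000; Wyatt: ₹540,000; Marit: ₹540,000; Keturah: ₹540,000; Quilla: ₹540,000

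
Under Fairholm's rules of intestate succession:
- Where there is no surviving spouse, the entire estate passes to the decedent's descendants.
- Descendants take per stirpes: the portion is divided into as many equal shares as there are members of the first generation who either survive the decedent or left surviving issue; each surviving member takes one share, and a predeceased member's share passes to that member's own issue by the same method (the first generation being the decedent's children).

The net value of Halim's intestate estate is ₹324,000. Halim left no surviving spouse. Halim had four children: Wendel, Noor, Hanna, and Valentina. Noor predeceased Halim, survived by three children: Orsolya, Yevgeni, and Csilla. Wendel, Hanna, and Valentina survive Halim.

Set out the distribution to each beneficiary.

Wendel: ₹81,000; Orsolya: ₹27,000; Yevgeni: ₹27,000; Csilla: ₹27,000; Hanna: ₹81,000; Valentina: ₹81,000

The entire ₹324,000 passes to the descendants.
That amount (₹324,000) is divided into 4 shares of ₹81,000: Wendel, Hanna, and Valentina each take ₹81,000; Noor's ₹81,000 share passes to Noor's issue.
Noor's share (₹81,000) is divided into 3 shares of ₹27,000: Orsolya, Yevgeni, and Csilla each take ₹27,000.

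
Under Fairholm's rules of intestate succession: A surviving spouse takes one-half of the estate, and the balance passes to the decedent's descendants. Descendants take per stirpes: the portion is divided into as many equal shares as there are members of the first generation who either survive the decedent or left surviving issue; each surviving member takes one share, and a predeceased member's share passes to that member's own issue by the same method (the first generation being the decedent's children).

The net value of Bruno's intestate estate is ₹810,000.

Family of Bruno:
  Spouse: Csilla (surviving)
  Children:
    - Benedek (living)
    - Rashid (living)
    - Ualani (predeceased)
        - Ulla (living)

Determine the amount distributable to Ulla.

Csilla takes one-half of ₹810,000 = ₹405,000. The remaining ₹405,000 passes to the descendants.
The descendants' portion (₹405,000) is divided into 3 shares of ₹135,000: Benedek and Rashid each take ₹135,000; Ualani's ₹135,000 share passes to Ualani's issue.
Ualani's share (₹135,000) passes entirely to Ulla.

Ulla receives ₹135,000.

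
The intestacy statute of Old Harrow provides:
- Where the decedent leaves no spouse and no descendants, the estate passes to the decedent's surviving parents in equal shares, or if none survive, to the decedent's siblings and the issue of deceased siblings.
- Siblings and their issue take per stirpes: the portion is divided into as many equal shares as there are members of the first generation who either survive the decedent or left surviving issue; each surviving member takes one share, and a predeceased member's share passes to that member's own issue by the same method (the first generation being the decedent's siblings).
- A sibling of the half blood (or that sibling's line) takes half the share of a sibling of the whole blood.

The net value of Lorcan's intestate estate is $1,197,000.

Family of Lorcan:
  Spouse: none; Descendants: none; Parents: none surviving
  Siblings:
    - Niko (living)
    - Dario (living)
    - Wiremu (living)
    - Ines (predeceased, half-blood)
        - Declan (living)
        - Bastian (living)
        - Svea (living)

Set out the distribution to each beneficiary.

Niko: $342,000; Dario: $342,000; Wiremu: $342,000; Declan: $57,000; Bastian: $57,000; Svea: $57,000

The entire $1,197,000 passes to the siblings and their issue.
Counting each half-blood sibling's line as half a unit, there are 7/2 units in $1,197,000, so one unit is $342,000. Whole-blood lines (Niko, Dario, and Wiremu) take $342,000 each; half-blood lines (Ines) take $171,000 each.
Ines's share ($171,000) is divided into 3 shares of $57,000: Declan, Bastian, and Svea each take $57,000.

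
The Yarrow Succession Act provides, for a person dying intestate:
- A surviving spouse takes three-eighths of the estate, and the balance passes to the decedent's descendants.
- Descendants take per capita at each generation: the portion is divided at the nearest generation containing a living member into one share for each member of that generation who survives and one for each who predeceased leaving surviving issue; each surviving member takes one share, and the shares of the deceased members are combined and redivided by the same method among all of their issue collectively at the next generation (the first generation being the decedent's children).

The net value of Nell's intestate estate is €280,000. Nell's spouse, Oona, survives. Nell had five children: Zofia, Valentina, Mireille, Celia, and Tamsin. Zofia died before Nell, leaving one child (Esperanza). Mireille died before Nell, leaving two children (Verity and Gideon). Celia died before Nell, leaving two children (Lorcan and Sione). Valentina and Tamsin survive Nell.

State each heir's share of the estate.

Oona takes three-eighths of €280,000 = €105,000. The remaining €175,000 passes to the descendants.
The descendants' portion (€175,000) is divided at the children's generation into 5 shares of €35,000. Valentina and Tamsin each take €35,000. The 3 shares of the deceased (Zofia, Mireille, and Celia) are combined into a pool of €105,000.
That pool (€105,000) is divided at the grandchildren's generation equally among Esperanza, Verity, Gideon, Lorcan, and Sione: €21,000 each.

Oona: €105,000; Esperanza: €21,000; Valentina: €35,000; Verity: €21,000; Gideon: €21,000; Lorcan: €21,000; Sione: €21,000; Tamsin: €35,000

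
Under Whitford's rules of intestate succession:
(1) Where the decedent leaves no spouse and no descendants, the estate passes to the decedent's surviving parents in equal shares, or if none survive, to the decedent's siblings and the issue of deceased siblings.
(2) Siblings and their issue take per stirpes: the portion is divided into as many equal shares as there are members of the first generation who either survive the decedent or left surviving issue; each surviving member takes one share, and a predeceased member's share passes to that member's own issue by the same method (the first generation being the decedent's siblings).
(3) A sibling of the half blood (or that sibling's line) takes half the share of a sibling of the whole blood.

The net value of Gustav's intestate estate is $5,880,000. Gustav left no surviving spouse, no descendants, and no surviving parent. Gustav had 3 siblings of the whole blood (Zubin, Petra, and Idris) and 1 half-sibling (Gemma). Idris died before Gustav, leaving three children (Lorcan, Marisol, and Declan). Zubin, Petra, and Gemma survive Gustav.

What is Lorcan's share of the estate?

Lorcan receives $560,000.

The entire $5,880,000 passes to the siblings and their issue.
Counting each half-blood sibling's line as half a unit, there are 7/2 units in $5,880,000, so one unit is $1,680,000. Whole-blood lines (Zubin, Petra, and Idris) take $1,680,000 each; half-blood lines (Gemma) take $840,000 each.
Idris's share ($1,680,000) is divided into 3 shares of $560,000: Lorcan, Marisol, and Declan each take $560,000.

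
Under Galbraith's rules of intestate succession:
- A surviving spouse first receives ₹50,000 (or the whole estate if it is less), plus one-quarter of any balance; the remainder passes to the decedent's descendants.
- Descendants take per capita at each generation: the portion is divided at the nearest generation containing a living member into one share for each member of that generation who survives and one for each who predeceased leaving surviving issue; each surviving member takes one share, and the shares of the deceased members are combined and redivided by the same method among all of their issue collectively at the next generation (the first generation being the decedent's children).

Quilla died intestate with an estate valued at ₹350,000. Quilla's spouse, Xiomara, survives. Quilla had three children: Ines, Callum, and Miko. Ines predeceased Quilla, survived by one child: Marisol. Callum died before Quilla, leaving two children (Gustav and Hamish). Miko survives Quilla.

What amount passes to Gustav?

Xiomara first takes ₹50,000, leaving a balance of ₹300,000. Xiomara then takes one-quarter of the balance (₹75,000), for a total of ₹125,000. The remaining ₹225,000 passes to the descendants.
The descendants' portion (₹225,000) is divided at the children's generation into 3 shares of ₹75,000. Miko takes ₹75,000. The 2 shares of the deceased (Ines and Callum) are combined into a pool of ₹150,000.
That pool (₹150,000) is divided at the grandchildren's generation equally among Marisol, Gustav, and Hamish: ₹50,000 each.

Gustav receives ₹50,000.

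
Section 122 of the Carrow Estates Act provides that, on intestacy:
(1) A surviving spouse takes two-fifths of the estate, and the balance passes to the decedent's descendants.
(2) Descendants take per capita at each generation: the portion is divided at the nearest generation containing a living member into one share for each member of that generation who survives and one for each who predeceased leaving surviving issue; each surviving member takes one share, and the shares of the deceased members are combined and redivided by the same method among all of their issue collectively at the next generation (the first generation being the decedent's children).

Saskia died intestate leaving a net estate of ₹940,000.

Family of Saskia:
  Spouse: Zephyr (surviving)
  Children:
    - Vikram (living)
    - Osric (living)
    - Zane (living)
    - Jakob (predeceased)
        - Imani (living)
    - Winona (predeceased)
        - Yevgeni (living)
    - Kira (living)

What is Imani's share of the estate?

Imani receives ₹94,000.

Zephyr takes two-fifths of ₹940,000 = ₹376,000. The remaining ₹564,000 passes to the descendants.
The descendants' portion (₹564,000) is divided at the children's generation into 6 shares of ₹94,000. Vikram, Osric, Zane, and Kira each take ₹94,000. The 2 shares of the deceased (Jakob and Winona) are combined into a pool of ₹188,000.
That pool (₹188,000) is divided at the grandchildren's generation equally among Imani and Yevgeni: ₹94,000 each.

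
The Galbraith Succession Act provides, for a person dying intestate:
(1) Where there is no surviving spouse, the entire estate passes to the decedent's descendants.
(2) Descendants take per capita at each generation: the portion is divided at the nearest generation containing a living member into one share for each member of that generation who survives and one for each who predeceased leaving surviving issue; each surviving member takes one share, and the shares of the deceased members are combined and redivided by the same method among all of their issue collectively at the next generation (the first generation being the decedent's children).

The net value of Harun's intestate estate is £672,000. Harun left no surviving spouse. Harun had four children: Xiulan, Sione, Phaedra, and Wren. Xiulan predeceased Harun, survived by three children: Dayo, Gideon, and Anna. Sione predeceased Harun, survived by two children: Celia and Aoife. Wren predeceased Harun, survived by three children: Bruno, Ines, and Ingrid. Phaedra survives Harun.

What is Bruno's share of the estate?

Bruno receives £63,000.

The entire £672,000 passes to the descendants.
That amount (£672,000) is divided at the children's generation into 4 shares of £168,000. Phaedra takes £168,000. The 3 shares of the deceased (Xiulan, Sione, and Wren) are combined into a pool of £504,000.
That pool (£504,000) is divided at the grandchildren's generation equally among Dayo, Gideon, Anna, Celia, Aoife, Bruno, Ines, and Ingrid: £63,000 each.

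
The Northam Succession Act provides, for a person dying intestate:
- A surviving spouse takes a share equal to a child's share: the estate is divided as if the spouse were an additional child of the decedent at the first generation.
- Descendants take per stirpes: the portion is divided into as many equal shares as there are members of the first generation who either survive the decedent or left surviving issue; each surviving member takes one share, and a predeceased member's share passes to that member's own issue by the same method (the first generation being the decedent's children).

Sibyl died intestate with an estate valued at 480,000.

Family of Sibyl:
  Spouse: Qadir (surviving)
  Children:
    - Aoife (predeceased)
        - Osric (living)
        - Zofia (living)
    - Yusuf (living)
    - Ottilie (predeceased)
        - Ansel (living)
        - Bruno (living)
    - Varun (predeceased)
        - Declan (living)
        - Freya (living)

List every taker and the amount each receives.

The spouse counts as an additional share at the children's level, so there are 5 primary shares of 96,000. Qadir takes one such share (96,000).
The children's combined portion (384,000) is divided into 4 shares of 96,000: Yusuf takes 96,000; Aoife's 96,000 share passes to Aoife's issue; Ottilie's 96,000 share passes to Ottilie's issue; Varun's 96,000 share passes to Varun's issue.
Aoife's share (96,000) is divided into 2 shares of 48,000: Osric and Zofia each take 48,000.
Ottilie's share (96,000) is divided into 2 shares of 48,000: Ansel and Bruno each take 48,000.
Varun's share (96,000) is divided into 2 shares of 48,000: Declan and Freya each take 48,000.

Qadir: 96,000; Osric: 48,000; Zofia: 48,000; Yusuf: 96,000; Ansel: 48,000; Bruno: 48,000; Declan: 48,000; Freya: 48,000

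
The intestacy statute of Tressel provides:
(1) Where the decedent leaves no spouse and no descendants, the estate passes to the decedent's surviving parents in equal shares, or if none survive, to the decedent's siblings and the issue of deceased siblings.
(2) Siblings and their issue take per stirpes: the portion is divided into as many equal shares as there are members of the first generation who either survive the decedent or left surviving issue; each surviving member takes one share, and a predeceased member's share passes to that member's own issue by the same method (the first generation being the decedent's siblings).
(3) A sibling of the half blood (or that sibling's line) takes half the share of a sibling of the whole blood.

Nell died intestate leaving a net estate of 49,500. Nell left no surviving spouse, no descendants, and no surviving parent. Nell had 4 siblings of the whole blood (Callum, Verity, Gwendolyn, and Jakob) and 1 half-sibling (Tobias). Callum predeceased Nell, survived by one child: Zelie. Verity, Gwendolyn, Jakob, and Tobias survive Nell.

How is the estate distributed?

The entire 49,500 passes to the siblings and their issue.
Counting each half-blood sibling's line as half a unit, there are 9/2 units in 49,500, so one unit is 11,000. Whole-blood lines (Callum, Verity, Gwendolyn, and Jakob) take 11,000 each; half-blood lines (Tobias) take 5,500 each.
Callum's share (11,000) passes entirely to Zelie.

Zelie: 11,000; Verity: 11,000; Gwendolyn: 11,000; Jakob: 11,000; Tobias: 5,500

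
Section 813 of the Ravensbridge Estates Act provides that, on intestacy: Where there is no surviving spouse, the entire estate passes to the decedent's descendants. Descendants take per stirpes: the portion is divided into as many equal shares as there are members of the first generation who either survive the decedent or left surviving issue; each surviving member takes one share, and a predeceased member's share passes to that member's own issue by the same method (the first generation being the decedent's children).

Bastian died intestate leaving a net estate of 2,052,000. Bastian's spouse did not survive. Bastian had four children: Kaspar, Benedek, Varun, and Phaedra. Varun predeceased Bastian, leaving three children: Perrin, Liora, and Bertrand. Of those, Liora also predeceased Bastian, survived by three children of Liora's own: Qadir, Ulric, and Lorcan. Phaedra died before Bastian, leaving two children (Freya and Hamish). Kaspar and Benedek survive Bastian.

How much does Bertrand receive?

Bertrand receives 171,000.

The entire 2,052,000 passes to the descendants.
That amount (2,052,000) is divided into 4 shares of 513,000: Kaspar and Benedek each take 513,000; Varun's 513,000 share passes to Varun's issue; Phaedra's 513,000 share passes to Phaedra's issue.
Varun's share (513,000) is divided into 3 shares of 171,000: Perrin and Bertrand each take 171,000; Liora's 171,000 share passes to Liora's issue.
Liora's share (171,000) is divided into 3 shares of 57,000: Qadir, Ulric, and Lorcan each take 57,000.
Phaedra's share (513,000) is divided into 2 shares of 256,500: Freya and Hamish each take 256,500.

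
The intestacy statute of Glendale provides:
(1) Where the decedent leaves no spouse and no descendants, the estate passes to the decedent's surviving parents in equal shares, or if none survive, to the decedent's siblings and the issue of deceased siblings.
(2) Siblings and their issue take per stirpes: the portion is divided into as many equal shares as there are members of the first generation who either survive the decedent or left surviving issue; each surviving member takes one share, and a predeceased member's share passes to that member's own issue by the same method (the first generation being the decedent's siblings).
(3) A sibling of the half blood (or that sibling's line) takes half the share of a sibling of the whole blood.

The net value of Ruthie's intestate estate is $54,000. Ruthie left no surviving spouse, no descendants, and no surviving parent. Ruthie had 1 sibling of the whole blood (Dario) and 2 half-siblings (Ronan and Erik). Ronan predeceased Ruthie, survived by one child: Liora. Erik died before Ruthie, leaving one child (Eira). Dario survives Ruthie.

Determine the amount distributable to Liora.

Liora receives $13,500.

The entire $54,000 passes to the siblings and their issue.
Counting each half-blood sibling's line as half a unit, there are 2 units in $54,000, so one unit is $27,000. Whole-blood lines (Dario) take $27,000 each; half-blood lines (Ronan and Erik) take $13,500 each.
Ronan's share ($13,500) passes entirely to Liora.
Erik's share ($13,500) passes entirely to Eira.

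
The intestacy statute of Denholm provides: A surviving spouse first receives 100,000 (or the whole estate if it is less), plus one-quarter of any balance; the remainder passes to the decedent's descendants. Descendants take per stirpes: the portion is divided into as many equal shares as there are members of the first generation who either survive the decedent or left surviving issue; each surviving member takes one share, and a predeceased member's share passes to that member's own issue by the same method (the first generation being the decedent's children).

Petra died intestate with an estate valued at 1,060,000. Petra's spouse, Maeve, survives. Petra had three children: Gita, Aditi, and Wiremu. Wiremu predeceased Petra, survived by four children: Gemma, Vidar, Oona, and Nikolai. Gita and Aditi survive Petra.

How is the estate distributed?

Maeve first takes 100,000, leaving a balance of 960,000. Maeve then takes one-quarter of the balance (240,000), for a total of 340,000. The remaining 720,000 passes to the descendants.
The descendants' portion (720,000) is divided into 3 shares of 240,000: Gita and Aditi each take 240,000; Wiremu's 240,000 share passes to Wiremu's issue.
Wiremu's share (240,000) is divided into 4 shares of 60,000: Gemma, Vidar, Oona, and Nikolai each take 60,000.

Maeve: 340,000; Gita: 240,000; Aditi: 240,000; Gemma: 60,000; Vidar: 60,000; Oona: 60,000; Nikolai: 60,000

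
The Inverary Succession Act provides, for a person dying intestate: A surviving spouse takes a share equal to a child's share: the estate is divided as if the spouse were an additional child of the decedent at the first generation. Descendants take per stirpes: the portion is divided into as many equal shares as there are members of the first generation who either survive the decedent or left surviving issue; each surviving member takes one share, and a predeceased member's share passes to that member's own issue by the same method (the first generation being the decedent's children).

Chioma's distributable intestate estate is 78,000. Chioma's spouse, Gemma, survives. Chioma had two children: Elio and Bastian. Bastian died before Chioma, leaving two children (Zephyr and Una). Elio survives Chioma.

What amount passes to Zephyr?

The spouse counts as an additional share at the children's level, so there are 3 primary shares of 26,000. Gemma takes one such share (26,000).
The children's combined portion (52,000) is divided into 2 shares of 26,000: Elio takes 26,000; Bastian's 26,000 share passes to Bastian's issue.
Bastian's share (26,000) is divided into 2 shares of 13,000: Zephyr and Una each take 13,000.

Zephyr receives 13,000.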